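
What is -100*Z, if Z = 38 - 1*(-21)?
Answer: -5900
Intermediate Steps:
Z = 59 (Z = 38 + 21 = 59)
-100*Z = -100*59 = -5900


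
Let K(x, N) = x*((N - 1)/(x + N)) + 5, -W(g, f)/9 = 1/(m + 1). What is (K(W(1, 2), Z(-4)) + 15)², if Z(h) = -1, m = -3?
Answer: 14884/49 ≈ 303.75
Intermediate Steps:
W(g, f) = 9/2 (W(g, f) = -9/(-3 + 1) = -9/(-2) = -9*(-½) = 9/2)
K(x, N) = 5 + x*(-1 + N)/(N + x) (K(x, N) = x*((-1 + N)/(N + x)) + 5 = x*(-1 + N)/(N + x) + 5 = 5 + x*(-1 + N)/(N + x))
(K(W(1, 2), Z(-4)) + 15)² = ((4*(9/2) + 5*(-1) - 1*9/2)/(-1 + 9/2) + 15)² = ((18 - 5 - 9/2)/(7/2) + 15)² = ((2/7)*(17/2) + 15)² = (17/7 + 15)² = (122/7)² = 14884/49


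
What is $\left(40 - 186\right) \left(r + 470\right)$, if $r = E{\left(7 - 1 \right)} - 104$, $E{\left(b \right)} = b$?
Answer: $-54312$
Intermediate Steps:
$r = -98$ ($r = \left(7 - 1\right) - 104 = 6 - 104 = -98$)
$\left(40 - 186\right) \left(r + 470\right) = \left(40 - 186\right) \left(-98 + 470\right) = \left(-146\right) 372 = -54312$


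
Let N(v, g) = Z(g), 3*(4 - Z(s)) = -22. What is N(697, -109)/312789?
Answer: 34/938367 ≈ 3.6233e-5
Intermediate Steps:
Z(s) = 34/3 (Z(s) = 4 - ⅓*(-22) = 4 + 22/3 = 34/3)
N(v, g) = 34/3
N(697, -109)/312789 = (34/3)/312789 = (34/3)*(1/312789) = 34/938367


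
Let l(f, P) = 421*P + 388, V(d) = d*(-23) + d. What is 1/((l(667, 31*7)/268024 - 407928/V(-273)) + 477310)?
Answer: 268292024/128040335396473 ≈ 2.0954e-6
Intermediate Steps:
V(d) = -22*d (V(d) = -23*d + d = -22*d)
l(f, P) = 388 + 421*P
1/((l(667, 31*7)/268024 - 407928/V(-273)) + 477310) = 1/(((388 + 421*(31*7))/268024 - 407928/((-22*(-273)))) + 477310) = 1/(((388 + 421*217)*(1/268024) - 407928/6006) + 477310) = 1/(((388 + 91357)*(1/268024) - 407928*1/6006) + 477310) = 1/((91745*(1/268024) - 67988/1001) + 477310) = 1/((91745/268024 - 67988/1001) + 477310) = 1/(-18130578967/268292024 + 477310) = 1/(128040335396473/268292024) = 268292024/128040335396473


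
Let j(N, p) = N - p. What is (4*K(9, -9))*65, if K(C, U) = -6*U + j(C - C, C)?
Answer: 11700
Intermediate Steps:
K(C, U) = -C - 6*U (K(C, U) = -6*U + ((C - C) - C) = -6*U + (0 - C) = -6*U - C = -C - 6*U)
(4*K(9, -9))*65 = (4*(-1*9 - 6*(-9)))*65 = (4*(-9 + 54))*65 = (4*45)*65 = 180*65 = 11700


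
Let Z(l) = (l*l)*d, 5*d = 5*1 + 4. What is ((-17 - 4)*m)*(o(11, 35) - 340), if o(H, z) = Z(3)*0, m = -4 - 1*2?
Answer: -42840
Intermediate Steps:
d = 9/5 (d = (5*1 + 4)/5 = (5 + 4)/5 = (⅕)*9 = 9/5 ≈ 1.8000)
m = -6 (m = -4 - 2 = -6)
Z(l) = 9*l²/5 (Z(l) = (l*l)*(9/5) = l²*(9/5) = 9*l²/5)
o(H, z) = 0 (o(H, z) = ((9/5)*3²)*0 = ((9/5)*9)*0 = (81/5)*0 = 0)
((-17 - 4)*m)*(o(11, 35) - 340) = ((-17 - 4)*(-6))*(0 - 340) = -21*(-6)*(-340) = 126*(-340) = -42840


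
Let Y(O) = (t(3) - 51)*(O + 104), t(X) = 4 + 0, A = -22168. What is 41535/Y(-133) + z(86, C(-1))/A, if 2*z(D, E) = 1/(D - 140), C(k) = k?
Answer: 99440772403/3263218272 ≈ 30.473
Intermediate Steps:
t(X) = 4
Y(O) = -4888 - 47*O (Y(O) = (4 - 51)*(O + 104) = -47*(104 + O) = -4888 - 47*O)
z(D, E) = 1/(2*(-140 + D)) (z(D, E) = 1/(2*(D - 140)) = 1/(2*(-140 + D)))
41535/Y(-133) + z(86, C(-1))/A = 41535/(-4888 - 47*(-133)) + (1/(2*(-140 + 86)))/(-22168) = 41535/(-4888 + 6251) + ((1/2)/(-54))*(-1/22168) = 41535/1363 + ((1/2)*(-1/54))*(-1/22168) = 41535*(1/1363) - 1/108*(-1/22168) = 41535/1363 + 1/2394144 = 99440772403/3263218272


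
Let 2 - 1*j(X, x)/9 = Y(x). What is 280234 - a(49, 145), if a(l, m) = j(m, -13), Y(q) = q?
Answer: 280099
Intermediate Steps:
j(X, x) = 18 - 9*x
a(l, m) = 135 (a(l, m) = 18 - 9*(-13) = 18 + 117 = 135)
280234 - a(49, 145) = 280234 - 1*135 = 280234 - 135 = 280099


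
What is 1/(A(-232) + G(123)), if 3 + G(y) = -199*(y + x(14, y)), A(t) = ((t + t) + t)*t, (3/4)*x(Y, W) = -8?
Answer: 3/417344 ≈ 7.1883e-6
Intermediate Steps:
x(Y, W) = -32/3 (x(Y, W) = (4/3)*(-8) = -32/3)
A(t) = 3*t² (A(t) = (2*t + t)*t = (3*t)*t = 3*t²)
G(y) = 6359/3 - 199*y (G(y) = -3 - 199*(y - 32/3) = -3 - 199*(-32/3 + y) = -3 + (6368/3 - 199*y) = 6359/3 - 199*y)
1/(A(-232) + G(123)) = 1/(3*(-232)² + (6359/3 - 199*123)) = 1/(3*53824 + (6359/3 - 24477)) = 1/(161472 - 67072/3) = 1/(417344/3) = 3/417344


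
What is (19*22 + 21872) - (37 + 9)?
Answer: 22244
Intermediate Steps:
(19*22 + 21872) - (37 + 9) = (418 + 21872) - 1*46 = 22290 - 46 = 22244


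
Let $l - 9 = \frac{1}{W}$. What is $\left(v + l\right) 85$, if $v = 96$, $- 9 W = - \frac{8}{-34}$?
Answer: $\frac{22695}{4} \approx 5673.8$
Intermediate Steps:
$W = - \frac{4}{153}$ ($W = - \frac{\left(-8\right) \frac{1}{-34}}{9} = - \frac{\left(-8\right) \left(- \frac{1}{34}\right)}{9} = \left(- \frac{1}{9}\right) \frac{4}{17} = - \frac{4}{153} \approx -0.026144$)
$l = - \frac{117}{4}$ ($l = 9 + \frac{1}{- \frac{4}{153}} = 9 - \frac{153}{4} = - \frac{117}{4} \approx -29.25$)
$\left(v + l\right) 85 = \left(96 - \frac{117}{4}\right) 85 = \frac{267}{4} \cdot 85 = \frac{22695}{4}$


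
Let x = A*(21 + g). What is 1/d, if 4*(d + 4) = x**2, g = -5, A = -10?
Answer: 1/6396 ≈ 0.00015635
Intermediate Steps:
x = -160 (x = -10*(21 - 5) = -10*16 = -160)
d = 6396 (d = -4 + (1/4)*(-160)**2 = -4 + (1/4)*25600 = -4 + 6400 = 6396)
1/d = 1/6396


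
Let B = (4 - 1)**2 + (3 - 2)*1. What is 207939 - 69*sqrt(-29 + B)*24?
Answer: 207939 - 1656*I*sqrt(19) ≈ 2.0794e+5 - 7218.3*I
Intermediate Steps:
B = 10 (B = 3**2 + 1*1 = 9 + 1 = 10)
207939 - 69*sqrt(-29 + B)*24 = 207939 - 69*sqrt(-29 + 10)*24 = 207939 - 69*I*sqrt(19)*24 = 207939 - 1656*I*sqrt(19)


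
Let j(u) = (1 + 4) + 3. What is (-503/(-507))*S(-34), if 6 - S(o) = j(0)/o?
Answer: 53318/8619 ≈ 6.1861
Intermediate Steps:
j(u) = 8 (j(u) = 5 + 3 = 8)
S(o) = 6 - 8/o
(-503/(-507))*S(-34) = (-503/(-507))*(6 - 8/(-34)) = (-503*(-1/507))*(6 - 8*(-1/34)) = 503*(6 + 4/17)/507 = (503/507)*(106/17) = 53318/8619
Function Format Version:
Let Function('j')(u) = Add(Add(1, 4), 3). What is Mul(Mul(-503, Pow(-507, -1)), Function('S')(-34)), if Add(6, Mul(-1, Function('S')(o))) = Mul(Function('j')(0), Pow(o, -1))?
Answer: Rational(53318, 8619) ≈ 6.1861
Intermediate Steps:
Function('j')(u) = 8 (Function('j')(u) = Add(5, 3) = 8)
Function('S')(o) = Add(6, Mul(-8, Pow(o, -1))) (Function('S')(o) = Add(6, Mul(-1, Mul(8, Pow(o, -1)))) = Add(6, Mul(-8, Pow(o, -1))))
Mul(Mul(-503, Pow(-507, -1)), Function('S')(-34)) = Mul(Mul(-503, Pow(-507, -1)), Add(6, Mul(-8, Pow(-34, -1)))) = Mul(Mul(-503, Rational(-1, 507)), Add(6, Mul(-8, Rational(-1, 34)))) = Mul(Rational(503, 507), Add(6, Rational(4, 17))) = Mul(Rational(503, 507), Rational(106, 17)) = Rational(53318, 8619)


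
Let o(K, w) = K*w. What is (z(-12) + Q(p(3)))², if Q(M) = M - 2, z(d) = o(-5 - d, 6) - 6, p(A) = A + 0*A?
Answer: 1369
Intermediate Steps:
p(A) = A (p(A) = A + 0 = A)
z(d) = -36 - 6*d (z(d) = (-5 - d)*6 - 6 = (-30 - 6*d) - 6 = -36 - 6*d)
Q(M) = -2 + M
(z(-12) + Q(p(3)))² = ((-36 - 6*(-12)) + (-2 + 3))² = ((-36 + 72) + 1)² = (36 + 1)² = 37² = 1369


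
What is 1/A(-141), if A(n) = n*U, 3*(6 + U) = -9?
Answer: 1/1269 ≈ 0.00078802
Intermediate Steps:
U = -9 (U = -6 + (⅓)*(-9) = -6 - 3 = -9)
A(n) = -9*n (A(n) = n*(-9) = -9*n)
1/A(-141) = 1/(-9*(-141)) = 1/1269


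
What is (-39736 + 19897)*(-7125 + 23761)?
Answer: -330041604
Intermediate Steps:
(-39736 + 19897)*(-7125 + 23761) = -19839*16636 = -330041604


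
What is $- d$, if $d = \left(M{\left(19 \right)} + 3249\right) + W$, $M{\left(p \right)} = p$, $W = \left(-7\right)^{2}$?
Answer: $-3317$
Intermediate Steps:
$W = 49$
$d = 3317$ ($d = \left(19 + 3249\right) + 49 = 3268 + 49 = 3317$)
$- d = \left(-1\right) 3317 = -3317$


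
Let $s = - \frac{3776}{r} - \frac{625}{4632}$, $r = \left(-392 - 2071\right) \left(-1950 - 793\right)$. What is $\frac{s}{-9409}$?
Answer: $\frac{471110673}{32715964574488} \approx 1.44 \cdot 10^{-5}$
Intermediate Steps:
$r = 6756009$ ($r = - 2463 \left(-1950 + \left(-960 + 167\right)\right) = - 2463 \left(-1950 - 793\right) = \left(-2463\right) \left(-2743\right) = 6756009$)
$s = - \frac{471110673}{3477092632}$ ($s = - \frac{3776}{6756009} - \frac{625}{4632} = - \frac{471110673}{3477092632} \approx -0.13549$)
$\frac{s}{-9409} = - \frac{471110673}{3477092632 \left(-9409\right)} = \left(- \frac{471110673}{3477092632}\right) \left(- \frac{1}{9409}\right) = \frac{471110673}{32715964574488}$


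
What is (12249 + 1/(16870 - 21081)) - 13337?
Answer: -4581569/4211 ≈ -1088.0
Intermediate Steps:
(12249 + 1/(16870 - 21081)) - 13337 = (12249 + 1/(-4211)) - 13337 = (12249 - 1/4211) - 13337 = 51580538/4211 - 13337 = -4581569/4211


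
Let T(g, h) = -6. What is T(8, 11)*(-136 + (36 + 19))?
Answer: 486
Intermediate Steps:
T(8, 11)*(-136 + (36 + 19)) = -6*(-136 + (36 + 19)) = -6*(-136 + 55) = -6*(-81) = 486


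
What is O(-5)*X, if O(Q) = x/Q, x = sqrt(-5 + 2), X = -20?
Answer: 4*I*sqrt(3) ≈ 6.9282*I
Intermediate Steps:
x = I*sqrt(3) (x = sqrt(-3) = I*sqrt(3) ≈ 1.732*I)
O(Q) = I*sqrt(3)/Q (O(Q) = (I*sqrt(3))/Q = I*sqrt(3)/Q)
O(-5)*X = (I*sqrt(3)/(-5))*(-20) = (I*sqrt(3)*(-1/5))*(-20) = -I*sqrt(3)/5*(-20) = 4*I*sqrt(3)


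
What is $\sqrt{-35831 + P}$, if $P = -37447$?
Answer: $3 i \sqrt{8142} \approx 270.7 i$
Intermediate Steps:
$\sqrt{-35831 + P} = \sqrt{-35831 - 37447} = \sqrt{-73278} = 3 i \sqrt{8142}$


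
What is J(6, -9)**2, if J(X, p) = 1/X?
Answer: 1/36 ≈ 0.027778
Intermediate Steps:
J(6, -9)**2 = (1/6)**2 = 1/36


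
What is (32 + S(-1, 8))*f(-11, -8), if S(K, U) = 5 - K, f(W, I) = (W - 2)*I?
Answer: 3952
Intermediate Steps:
f(W, I) = I*(-2 + W) (f(W, I) = (-2 + W)*I = I*(-2 + W))
(32 + S(-1, 8))*f(-11, -8) = (32 + (5 - 1*(-1)))*(-8*(-2 - 11)) = (32 + (5 + 1))*(-8*(-13)) = (32 + 6)*104 = 38*104 = 3952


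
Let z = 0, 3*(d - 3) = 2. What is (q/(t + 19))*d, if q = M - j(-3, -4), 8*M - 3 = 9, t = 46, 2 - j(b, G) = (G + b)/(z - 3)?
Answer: 121/1170 ≈ 0.10342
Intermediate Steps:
d = 11/3 (d = 3 + (⅓)*2 = 3 + ⅔ = 11/3 ≈ 3.6667)
j(b, G) = 2 + G/3 + b/3 (j(b, G) = 2 - (G + b)/(0 - 3) = 2 - (G + b)/(-3) = 2 - (G + b)*(-1)/3 = 2 - (-G/3 - b/3) = 2 + (G/3 + b/3) = 2 + G/3 + b/3)
M = 3/2 (M = 3/8 + (⅛)*9 = 3/8 + 9/8 = 3/2 ≈ 1.5000)
q = 11/6 (q = 3/2 - (2 + (⅓)*(-4) + (⅓)*(-3)) = 3/2 - (2 - 4/3 - 1) = 3/2 - 1*(-⅓) = 3/2 + ⅓ = 11/6 ≈ 1.8333)
(q/(t + 19))*d = ((11/6)/(46 + 19))*(11/3) = ((11/6)/65)*(11/3) = ((1/65)*(11/6))*(11/3) = (11/390)*(11/3) = 121/1170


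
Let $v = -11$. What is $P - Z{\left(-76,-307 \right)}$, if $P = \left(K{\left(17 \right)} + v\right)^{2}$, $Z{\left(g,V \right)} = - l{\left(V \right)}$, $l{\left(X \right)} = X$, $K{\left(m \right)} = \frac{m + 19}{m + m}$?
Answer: $- \frac{60162}{289} \approx -208.17$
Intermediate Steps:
$K{\left(m \right)} = \frac{19 + m}{2 m}$
$Z{\left(g,V \right)} = - V$
$P = \frac{28561}{289}$ ($P = \left(\frac{19 + 17}{2 \cdot 17} - 11\right)^{2} = \left(\frac{1}{2} \cdot \frac{1}{17} \cdot 36 - 11\right)^{2} = \left(\frac{18}{17} - 11\right)^{2} = \left(- \frac{169}{17}\right)^{2} = \frac{28561}{289} \approx 98.827$)
$P - Z{\left(-76,-307 \right)} = \frac{28561}{289} - \left(-1\right) \left(-307\right) = \frac{28561}{289} - 307 = - \frac{60162}{289}$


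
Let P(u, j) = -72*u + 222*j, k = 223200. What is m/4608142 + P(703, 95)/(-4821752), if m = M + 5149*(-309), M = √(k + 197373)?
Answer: -1883886280785/5554829476196 + √420573/4608142 ≈ -0.33900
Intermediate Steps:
M = √420573 (M = √(223200 + 197373) = √420573 ≈ 648.52)
m = -1591041 + √420573 (m = √420573 + 5149*(-309) = √420573 - 1591041 = -1591041 + √420573 ≈ -1.5904e+6)
m/4608142 + P(703, 95)/(-4821752) = (-1591041 + √420573)/4608142 + (-72*703 + 222*95)/(-4821752) = (-1591041 + √420573)*(1/4608142) + (-50616 + 21090)*(-1/4821752) = (-1591041/4608142 + √420573/4608142) - 29526*(-1/4821752) = (-1591041/4608142 + √420573/4608142) + 14763/2410876 = -1883886280785/5554829476196 + √420573/4608142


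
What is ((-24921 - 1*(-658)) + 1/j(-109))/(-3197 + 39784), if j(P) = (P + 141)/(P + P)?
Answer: -388317/585392 ≈ -0.66335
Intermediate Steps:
j(P) = (141 + P)/(2*P) (j(P) = (141 + P)/((2*P)) = (141 + P)*(1/(2*P)) = (141 + P)/(2*P))
((-24921 - 1*(-658)) + 1/j(-109))/(-3197 + 39784) = ((-24921 - 1*(-658)) + 1/((½)*(141 - 109)/(-109)))/(-3197 + 39784) = ((-24921 + 658) + 1/((½)*(-1/109)*32))/36587 = (-24263 + 1/(-16/109))*(1/36587) = (-24263 - 109/16)*(1/36587) = -388317/16*1/36587 = -388317/585392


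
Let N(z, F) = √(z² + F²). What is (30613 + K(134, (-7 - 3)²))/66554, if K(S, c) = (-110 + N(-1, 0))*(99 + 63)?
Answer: 12955/66554 ≈ 0.19465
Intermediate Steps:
N(z, F) = √(F² + z²)
K(S, c) = -17658 (K(S, c) = (-110 + √(0² + (-1)²))*(99 + 63) = (-110 + √(0 + 1))*162 = (-110 + √1)*162 = (-110 + 1)*162 = -109*162 = -17658)
(30613 + K(134, (-7 - 3)²))/66554 = (30613 - 17658)/66554 = 12955*(1/66554) = 12955/66554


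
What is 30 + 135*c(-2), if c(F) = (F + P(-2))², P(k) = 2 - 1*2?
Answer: 570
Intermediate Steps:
P(k) = 0 (P(k) = 2 - 2 = 0)
c(F) = F² (c(F) = (F + 0)² = F²)
30 + 135*c(-2) = 30 + 135*(-2)² = 30 + 135*4 = 30 + 540 = 570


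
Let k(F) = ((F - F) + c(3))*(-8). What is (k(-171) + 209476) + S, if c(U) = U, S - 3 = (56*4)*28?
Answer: 215727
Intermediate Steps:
S = 6275 (S = 3 + (56*4)*28 = 3 + 224*28 = 3 + 6272 = 6275)
k(F) = -24 (k(F) = ((F - F) + 3)*(-8) = (0 + 3)*(-8) = 3*(-8) = -24)
(k(-171) + 209476) + S = (-24 + 209476) + 6275 = 209452 + 6275 = 215727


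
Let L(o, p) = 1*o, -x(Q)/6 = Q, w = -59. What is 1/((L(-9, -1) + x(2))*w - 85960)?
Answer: -1/84721 ≈ -1.1803e-5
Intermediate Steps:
x(Q) = -6*Q
L(o, p) = o
1/((L(-9, -1) + x(2))*w - 85960) = 1/((-9 - 6*2)*(-59) - 85960) = 1/((-9 - 12)*(-59) - 85960) = 1/(-21*(-59) - 85960) = 1/(1239 - 85960) = 1/(-84721) = -1/84721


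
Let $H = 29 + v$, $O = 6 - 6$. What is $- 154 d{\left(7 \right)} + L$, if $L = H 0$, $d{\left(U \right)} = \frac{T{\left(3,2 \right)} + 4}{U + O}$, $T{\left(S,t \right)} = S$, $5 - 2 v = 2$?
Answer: $-154$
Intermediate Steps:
$v = \frac{3}{2}$ ($v = \frac{5}{2} - 1 = \frac{3}{2} \approx 1.5$)
$O = 0$ ($O = 6 - 6 = 0$)
$H = \frac{61}{2}$ ($H = 29 + \frac{3}{2} = \frac{61}{2} \approx 30.5$)
$d{\left(U \right)} = \frac{7}{U}$ ($d{\left(U \right)} = \frac{3 + 4}{U + 0} = \frac{7}{U}$)
$L = 0$ ($L = \frac{61}{2} \cdot 0 = 0$)
$- 154 d{\left(7 \right)} + L = - 154 \cdot \frac{7}{7} + 0 = - 154 \cdot 7 \cdot \frac{1}{7} + 0 = \left(-154\right) 1 + 0 = -154 + 0 = -154$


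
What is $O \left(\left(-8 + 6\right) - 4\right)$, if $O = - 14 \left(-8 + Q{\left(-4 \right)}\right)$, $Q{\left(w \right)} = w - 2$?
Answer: $-1176$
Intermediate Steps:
$Q{\left(w \right)} = -2 + w$
$O = 196$ ($O = - 14 \left(-8 - 6\right) = \left(-14\right) \left(-14\right) = 196$)
$O \left(\left(-8 + 6\right) - 4\right) = 196 \left(\left(-8 + 6\right) - 4\right) = 196 \left(-2 - 4\right) = 196 \left(-6\right) = -1176$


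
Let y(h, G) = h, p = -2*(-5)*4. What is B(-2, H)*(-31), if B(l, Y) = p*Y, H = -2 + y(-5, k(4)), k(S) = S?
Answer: 8680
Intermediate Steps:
p = 40 (p = 10*4 = 40)
H = -7 (H = -2 - 5 = -7)
B(l, Y) = 40*Y
B(-2, H)*(-31) = (40*(-7))*(-31) = -280*(-31) = 8680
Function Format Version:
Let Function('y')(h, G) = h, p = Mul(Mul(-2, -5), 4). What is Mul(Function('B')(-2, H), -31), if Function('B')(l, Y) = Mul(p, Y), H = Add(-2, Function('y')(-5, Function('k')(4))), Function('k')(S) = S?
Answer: 8680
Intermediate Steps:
p = 40 (p = Mul(10, 4) = 40)
H = -7 (H = Add(-2, -5) = -7)
Function('B')(l, Y) = Mul(40, Y)
Mul(Function('B')(-2, H), -31) = Mul(Mul(40, -7), -31) = Mul(-280, -31) = 8680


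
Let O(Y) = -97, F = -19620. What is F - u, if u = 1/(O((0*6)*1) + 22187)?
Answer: -433405801/22090 ≈ -19620.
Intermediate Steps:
u = 1/22090 (u = 1/(-97 + 22187) = 1/22090 ≈ 4.5269e-5)
F - u = -19620 - 1*1/22090 = -19620 - 1/22090 = -433405801/22090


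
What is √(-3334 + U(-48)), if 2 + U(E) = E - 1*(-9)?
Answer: 15*I*√15 ≈ 58.095*I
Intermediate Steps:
U(E) = 7 + E (U(E) = -2 + (E - 1*(-9)) = -2 + (E + 9) = -2 + (9 + E) = 7 + E)
√(-3334 + U(-48)) = √(-3334 + (7 - 48)) = √(-3334 - 41) = √(-3375) = 15*I*√15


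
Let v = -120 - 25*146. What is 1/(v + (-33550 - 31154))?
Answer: -1/68474 ≈ -1.4604e-5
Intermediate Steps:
v = -3770 (v = -120 - 3650 = -3770)
1/(v + (-33550 - 31154)) = 1/(-3770 + (-33550 - 31154)) = 1/(-3770 - 64704) = 1/(-68474) = -1/68474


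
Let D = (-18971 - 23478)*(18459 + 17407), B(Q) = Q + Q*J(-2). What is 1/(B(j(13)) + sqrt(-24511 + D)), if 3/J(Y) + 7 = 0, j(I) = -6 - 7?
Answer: -364/74602519609 - 147*I*sqrt(169166705)/74602519609 ≈ -4.8792e-9 - 2.5628e-5*I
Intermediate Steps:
j(I) = -13
J(Y) = -3/7 (J(Y) = 3/(-7 + 0) = 3/(-7) = 3*(-1/7) = -3/7)
B(Q) = 4*Q/7 (B(Q) = Q + Q*(-3/7) = Q - 3*Q/7 = 4*Q/7)
D = -1522475834 (D = -42449*35866 = -1522475834)
1/(B(j(13)) + sqrt(-24511 + D)) = 1/((4/7)*(-13) + sqrt(-24511 - 1522475834)) = 1/(-52/7 + sqrt(-1522500345)) = 1/(-52/7 + 3*I*sqrt(169166705))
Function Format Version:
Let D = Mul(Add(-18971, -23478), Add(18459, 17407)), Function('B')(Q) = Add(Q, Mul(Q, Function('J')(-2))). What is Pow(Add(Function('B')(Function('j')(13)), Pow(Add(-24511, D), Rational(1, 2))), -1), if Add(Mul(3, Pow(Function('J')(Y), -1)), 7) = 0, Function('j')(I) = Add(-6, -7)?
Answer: Add(Rational(-364, 74602519609), Mul(Rational(-147, 74602519609), I, Pow(169166705, Rational(1, 2)))) ≈ Add(-4.8792e-9, Mul(-2.5628e-5, I))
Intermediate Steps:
Function('j')(I) = -13
Function('J')(Y) = Rational(-3, 7) (Function('J')(Y) = Mul(3, Pow(Add(-7, 0), -1)) = Mul(3, Pow(-7, -1)) = Mul(3, Rational(-1, 7)) = Rational(-3, 7))
Function('B')(Q) = Mul(Rational(4, 7), Q) (Function('B')(Q) = Add(Q, Mul(Q, Rational(-3, 7))) = Add(Q, Mul(Rational(-3, 7), Q)) = Mul(Rational(4, 7), Q))
D = -1522475834 (D = Mul(-42449, 35866) = -1522475834)
Pow(Add(Function('B')(Function('j')(13)), Pow(Add(-24511, D), Rational(1, 2))), -1) = Pow(Add(Mul(Rational(4, 7), -13), Pow(Add(-24511, -1522475834), Rational(1, 2))), -1) = Pow(Add(Rational(-52, 7), Pow(-1522500345, Rational(1, 2))), -1) = Pow(Add(Rational(-52, 7), Mul(3, I, Pow(169166705, Rational(1, 2)))), -1)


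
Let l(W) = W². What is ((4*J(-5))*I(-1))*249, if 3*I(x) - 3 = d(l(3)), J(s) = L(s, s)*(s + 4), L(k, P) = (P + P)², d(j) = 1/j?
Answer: -929600/9 ≈ -1.0329e+5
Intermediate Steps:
L(k, P) = 4*P² (L(k, P) = (2*P)² = 4*P²)
J(s) = 4*s²*(4 + s) (J(s) = (4*s²)*(s + 4) = (4*s²)*(4 + s) = 4*s²*(4 + s))
I(x) = 28/27 (I(x) = 1 + 1/(3*(3²)) = 1 + (⅓)/9 = 1 + (⅓)*(⅑) = 1 + 1/27 = 28/27)
((4*J(-5))*I(-1))*249 = ((4*(4*(-5)²*(4 - 5)))*(28/27))*249 = ((4*(4*25*(-1)))*(28/27))*249 = ((4*(-100))*(28/27))*249 = -400*28/27*249 = -11200/27*249 = -929600/9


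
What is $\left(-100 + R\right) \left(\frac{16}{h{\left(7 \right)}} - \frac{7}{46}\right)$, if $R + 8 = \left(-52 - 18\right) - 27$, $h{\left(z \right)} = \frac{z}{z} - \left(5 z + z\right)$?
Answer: $\frac{5115}{46} \approx 111.2$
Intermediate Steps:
$h{\left(z \right)} = 1 - 6 z$
$R = -105$ ($R = -8 - 97 = -105$)
$\left(-100 + R\right) \left(\frac{16}{h{\left(7 \right)}} - \frac{7}{46}\right) = \left(-100 - 105\right) \left(\frac{16}{1 - 42} - \frac{7}{46}\right) = - 205 \left(\frac{16}{1 - 42} - \frac{7}{46}\right) = - 205 \left(\frac{16}{-41} - \frac{7}{46}\right) = - 205 \left(16 \left(- \frac{1}{41}\right) - \frac{7}{46}\right) = - 205 \left(- \frac{16}{41} - \frac{7}{46}\right) = \left(-205\right) \left(- \frac{1023}{1886}\right) = \frac{5115}{46}$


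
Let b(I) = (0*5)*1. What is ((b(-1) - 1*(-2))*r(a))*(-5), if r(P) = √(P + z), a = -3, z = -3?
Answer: -10*I*√6 ≈ -24.495*I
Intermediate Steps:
b(I) = 0 (b(I) = 0*1 = 0)
r(P) = √(-3 + P) (r(P) = √(P - 3) = √(-3 + P))
((b(-1) - 1*(-2))*r(a))*(-5) = ((0 - 1*(-2))*√(-3 - 3))*(-5) = ((0 + 2)*√(-6))*(-5) = (2*(I*√6))*(-5) = (2*I*√6)*(-5) = -10*I*√6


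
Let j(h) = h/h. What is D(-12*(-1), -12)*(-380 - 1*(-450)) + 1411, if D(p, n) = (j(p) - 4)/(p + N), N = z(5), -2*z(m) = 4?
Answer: 1390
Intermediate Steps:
j(h) = 1
z(m) = -2 (z(m) = -½*4 = -2)
N = -2
D(p, n) = -3/(-2 + p) (D(p, n) = (1 - 4)/(p - 2) = -3/(-2 + p))
D(-12*(-1), -12)*(-380 - 1*(-450)) + 1411 = (-3/(-2 - 12*(-1)))*(-380 - 1*(-450)) + 1411 = (-3/(-2 + 12))*(-380 + 450) + 1411 = -3/10*70 + 1411 = -21 + 1411 = 1390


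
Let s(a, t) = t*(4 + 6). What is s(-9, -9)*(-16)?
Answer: 1440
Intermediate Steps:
s(a, t) = 10*t (s(a, t) = t*10 = 10*t)
s(-9, -9)*(-16) = (10*(-9))*(-16) = -90*(-16) = 1440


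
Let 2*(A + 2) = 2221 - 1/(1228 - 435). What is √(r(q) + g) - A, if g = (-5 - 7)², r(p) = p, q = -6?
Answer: -879040/793 + √138 ≈ -1096.8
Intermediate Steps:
g = 144 (g = (-12)² = 144)
A = 879040/793 (A = -2 + (2221 - 1/(1228 - 435))/2 = -2 + (2221 - 1/793)/2 = -2 + (½)*(1761252/793) = -2 + 880626/793 = 879040/793 ≈ 1108.5)
√(r(q) + g) - A = √(-6 + 144) - 1*879040/793 = √138 - 879040/793 = -879040/793 + √138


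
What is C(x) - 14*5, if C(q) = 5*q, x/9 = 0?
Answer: -70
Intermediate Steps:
x = 0 (x = 9*0 = 0)
C(x) - 14*5 = 5*0 - 14*5 = 0 - 70 = -70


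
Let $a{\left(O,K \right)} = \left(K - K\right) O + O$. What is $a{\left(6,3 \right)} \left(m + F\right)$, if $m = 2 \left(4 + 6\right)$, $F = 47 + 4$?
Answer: $426$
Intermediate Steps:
$F = 51$
$a{\left(O,K \right)} = O$ ($a{\left(O,K \right)} = 0 O + O = 0 + O = O$)
$m = 20$ ($m = 2 \cdot 10 = 20$)
$a{\left(6,3 \right)} \left(m + F\right) = 6 \left(20 + 51\right) = 6 \cdot 71 = 426$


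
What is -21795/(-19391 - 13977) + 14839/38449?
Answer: 1333143707/1282966232 ≈ 1.0391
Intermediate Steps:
-21795/(-19391 - 13977) + 14839/38449 = -21795/(-33368) + 14839*(1/38449) = -21795*(-1/33368) + 14839/38449 = 21795/33368 + 14839/38449 = 1333143707/1282966232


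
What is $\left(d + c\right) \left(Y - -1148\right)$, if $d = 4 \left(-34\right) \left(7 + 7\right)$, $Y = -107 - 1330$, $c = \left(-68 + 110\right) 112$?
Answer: $-809200$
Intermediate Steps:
$c = 4704$ ($c = 42 \cdot 112 = 4704$)
$Y = -1437$ ($Y = -107 - 1330 = -1437$)
$d = -1904$ ($d = \left(-136\right) 14 = -1904$)
$\left(d + c\right) \left(Y - -1148\right) = \left(-1904 + 4704\right) \left(-1437 - -1148\right) = 2800 \left(-1437 + 1148\right) = 2800 \left(-289\right) = -809200$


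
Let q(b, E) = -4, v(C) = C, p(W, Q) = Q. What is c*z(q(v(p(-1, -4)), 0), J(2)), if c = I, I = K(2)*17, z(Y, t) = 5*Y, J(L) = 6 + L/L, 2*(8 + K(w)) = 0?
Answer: 2720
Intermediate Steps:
K(w) = -8 (K(w) = -8 + (½)*0 = -8 + 0 = -8)
J(L) = 7 (J(L) = 6 + 1 = 7)
I = -136 (I = -8*17 = -136)
c = -136
c*z(q(v(p(-1, -4)), 0), J(2)) = -680*(-4) = -136*(-20) = 2720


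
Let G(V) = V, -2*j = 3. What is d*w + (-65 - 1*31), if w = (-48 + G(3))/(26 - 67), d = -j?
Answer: -7737/82 ≈ -94.354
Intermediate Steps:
j = -3/2 (j = -1/2*3 = -3/2 ≈ -1.5000)
d = 3/2 (d = -1*(-3/2) = 3/2 ≈ 1.5000)
w = 45/41 (w = (-48 + 3)/(26 - 67) = -45/(-41) = -45*(-1/41) = 45/41 ≈ 1.0976)
d*w + (-65 - 1*31) = (3/2)*(45/41) + (-65 - 1*31) = 135/82 + (-65 - 31) = 135/82 - 96 = -7737/82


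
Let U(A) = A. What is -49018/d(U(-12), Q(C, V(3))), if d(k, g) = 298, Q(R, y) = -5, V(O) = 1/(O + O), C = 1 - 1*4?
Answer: -24509/149 ≈ -164.49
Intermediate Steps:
C = -3 (C = 1 - 4 = -3)
V(O) = 1/(2*O)
-49018/d(U(-12), Q(C, V(3))) = -49018/298 = -49018*1/298 = -24509/149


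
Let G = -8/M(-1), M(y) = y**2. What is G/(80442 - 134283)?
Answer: 8/53841 ≈ 0.00014859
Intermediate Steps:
G = -8 (G = -8/((-1)**2) = -8/1 = -8*1 = -8)
G/(80442 - 134283) = -8/(80442 - 134283) = -8/(-53841) = -1/53841*(-8) = 8/53841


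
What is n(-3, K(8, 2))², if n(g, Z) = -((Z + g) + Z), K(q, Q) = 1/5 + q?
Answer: 4489/25 ≈ 179.56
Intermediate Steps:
K(q, Q) = ⅕ + q
n(g, Z) = -g - 2*Z (n(g, Z) = -(g + 2*Z) = -g - 2*Z)
n(-3, K(8, 2))² = (-1*(-3) - 2*(⅕ + 8))² = (3 - 2*41/5)² = (3 - 82/5)² = (-67/5)² = 4489/25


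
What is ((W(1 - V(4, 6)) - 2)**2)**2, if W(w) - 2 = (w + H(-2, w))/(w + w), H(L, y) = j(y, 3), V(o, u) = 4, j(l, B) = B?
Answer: 0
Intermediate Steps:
H(L, y) = 3
W(w) = 2 + (3 + w)/(2*w) (W(w) = 2 + (w + 3)/(w + w) = 2 + (3 + w)/((2*w)) = 2 + (3 + w)*(1/(2*w)) = 2 + (3 + w)/(2*w))
((W(1 - V(4, 6)) - 2)**2)**2 = (((3 + 5*(1 - 1*4))/(2*(1 - 1*4)) - 2)**2)**2 = (((3 + 5*(1 - 4))/(2*(1 - 4)) - 2)**2)**2 = (((1/2)*(3 + 5*(-3))/(-3) - 2)**2)**2 = (((1/2)*(-1/3)*(3 - 15) - 2)**2)**2 = (((1/2)*(-1/3)*(-12) - 2)**2)**2 = ((2 - 2)**2)**2 = (0**2)**2 = 0**2 = 0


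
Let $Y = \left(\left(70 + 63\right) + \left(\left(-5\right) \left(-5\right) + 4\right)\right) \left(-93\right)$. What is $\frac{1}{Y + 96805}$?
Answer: $\frac{1}{81739} \approx 1.2234 \cdot 10^{-5}$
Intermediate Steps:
$Y = -15066$ ($Y = \left(133 + \left(25 + 4\right)\right) \left(-93\right) = \left(133 + 29\right) \left(-93\right) = 162 \left(-93\right) = -15066$)
$\frac{1}{Y + 96805} = \frac{1}{-15066 + 96805} = \frac{1}{81739}$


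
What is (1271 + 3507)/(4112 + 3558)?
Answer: 2389/3835 ≈ 0.62295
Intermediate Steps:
(1271 + 3507)/(4112 + 3558) = 4778/7670 = 4778*(1/7670) = 2389/3835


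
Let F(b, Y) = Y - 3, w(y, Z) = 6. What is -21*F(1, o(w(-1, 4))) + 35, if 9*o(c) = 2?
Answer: 280/3 ≈ 93.333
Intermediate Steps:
o(c) = 2/9 (o(c) = (⅑)*2 = 2/9)
F(b, Y) = -3 + Y
-21*F(1, o(w(-1, 4))) + 35 = -21*(-3 + 2/9) + 35 = -21*(-25/9) + 35 = 175/3 + 35 = 280/3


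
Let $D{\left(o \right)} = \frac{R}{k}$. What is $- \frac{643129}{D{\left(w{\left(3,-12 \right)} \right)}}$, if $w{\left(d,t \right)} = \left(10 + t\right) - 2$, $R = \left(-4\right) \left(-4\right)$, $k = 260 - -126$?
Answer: $- \frac{124123897}{8} \approx -1.5515 \cdot 10^{7}$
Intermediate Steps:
$k = 386$ ($k = 260 + 126 = 386$)
$R = 16$
$w{\left(d,t \right)} = 8 + t$
$D{\left(o \right)} = \frac{8}{193}$ ($D{\left(o \right)} = \frac{16}{386} = 16 \cdot \frac{1}{386} = \frac{8}{193}$)
$- \frac{643129}{D{\left(w{\left(3,-12 \right)} \right)}} = - \frac{643129}{\frac{8}{193}} = \left(-643129\right) \frac{193}{8} = - \frac{124123897}{8}$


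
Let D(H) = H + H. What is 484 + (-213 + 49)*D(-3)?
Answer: 1468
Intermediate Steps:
D(H) = 2*H
484 + (-213 + 49)*D(-3) = 484 + (-213 + 49)*(2*(-3)) = 484 - 164*(-6) = 484 + 984 = 1468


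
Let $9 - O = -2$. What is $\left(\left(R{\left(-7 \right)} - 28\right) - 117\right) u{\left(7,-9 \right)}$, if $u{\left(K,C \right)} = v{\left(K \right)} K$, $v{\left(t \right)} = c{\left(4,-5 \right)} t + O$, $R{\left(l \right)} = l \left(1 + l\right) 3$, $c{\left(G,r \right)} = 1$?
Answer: $-2394$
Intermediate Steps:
$O = 11$ ($O = 9 - -2 = 9 + 2 = 11$)
$R{\left(l \right)} = l \left(3 + 3 l\right)$
$v{\left(t \right)} = 11 + t$ ($v{\left(t \right)} = 1 t + 11 = t + 11 = 11 + t$)
$u{\left(K,C \right)} = K \left(11 + K\right)$ ($u{\left(K,C \right)} = \left(11 + K\right) K = K \left(11 + K\right)$)
$\left(\left(R{\left(-7 \right)} - 28\right) - 117\right) u{\left(7,-9 \right)} = \left(\left(3 \left(-7\right) \left(1 - 7\right) - 28\right) - 117\right) 7 \left(11 + 7\right) = \left(\left(3 \left(-7\right) \left(-6\right) - 28\right) - 117\right) 7 \cdot 18 = \left(\left(126 - 28\right) - 117\right) 126 = \left(98 - 117\right) 126 = \left(-19\right) 126 = -2394$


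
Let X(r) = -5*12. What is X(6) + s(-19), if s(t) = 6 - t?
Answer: -35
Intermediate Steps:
X(r) = -60
X(6) + s(-19) = -60 + (6 - 1*(-19)) = -60 + (6 + 19) = -60 + 25 = -35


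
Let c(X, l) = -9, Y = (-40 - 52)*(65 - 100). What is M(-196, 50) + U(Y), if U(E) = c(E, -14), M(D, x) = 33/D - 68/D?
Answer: -247/28 ≈ -8.8214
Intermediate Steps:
Y = 3220 (Y = -92*(-35) = 3220)
M(D, x) = -35/D
U(E) = -9
M(-196, 50) + U(Y) = -35/(-196) - 9 = -35*(-1/196) - 9 = 5/28 - 9 = -247/28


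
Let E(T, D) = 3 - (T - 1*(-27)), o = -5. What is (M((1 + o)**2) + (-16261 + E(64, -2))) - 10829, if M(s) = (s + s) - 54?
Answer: -27200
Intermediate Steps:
M(s) = -54 + 2*s (M(s) = 2*s - 54 = -54 + 2*s)
E(T, D) = -24 - T (E(T, D) = 3 - (T + 27) = 3 - (27 + T) = 3 + (-27 - T) = -24 - T)
(M((1 + o)**2) + (-16261 + E(64, -2))) - 10829 = ((-54 + 2*(1 - 5)**2) + (-16261 + (-24 - 1*64))) - 10829 = ((-54 + 2*(-4)**2) + (-16261 + (-24 - 64))) - 10829 = ((-54 + 2*16) + (-16261 - 88)) - 10829 = ((-54 + 32) - 16349) - 10829 = (-22 - 16349) - 10829 = -16371 - 10829 = -27200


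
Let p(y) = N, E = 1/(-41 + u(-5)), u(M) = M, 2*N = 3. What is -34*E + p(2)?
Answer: 103/46 ≈ 2.2391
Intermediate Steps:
N = 3/2 (N = (½)*3 = 3/2 ≈ 1.5000)
E = -1/46 (E = 1/(-41 - 5) = 1/(-46) = -1/46 ≈ -0.021739)
p(y) = 3/2
-34*E + p(2) = -34*(-1/46) + 3/2 = 17/23 + 3/2 = 103/46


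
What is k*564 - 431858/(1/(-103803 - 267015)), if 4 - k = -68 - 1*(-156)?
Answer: 160140672468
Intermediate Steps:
k = -84 (k = 4 - (-68 - 1*(-156)) = 4 - (-68 + 156) = 4 - 1*88 = 4 - 88 = -84)
k*564 - 431858/(1/(-103803 - 267015)) = -84*564 - 431858/(1/(-103803 - 267015)) = -47376 - 431858/(1/(-370818)) = -47376 - 431858/(-1/370818) = -47376 - 431858*(-370818) = -47376 + 160140719844 = 160140672468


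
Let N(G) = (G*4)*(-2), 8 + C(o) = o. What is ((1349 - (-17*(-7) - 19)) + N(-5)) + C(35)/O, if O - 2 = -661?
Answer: 849424/659 ≈ 1289.0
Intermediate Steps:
O = -659 (O = 2 - 661 = -659)
C(o) = -8 + o
N(G) = -8*G (N(G) = (4*G)*(-2) = -8*G)
((1349 - (-17*(-7) - 19)) + N(-5)) + C(35)/O = ((1349 - (-17*(-7) - 19)) - 8*(-5)) + (-8 + 35)/(-659) = ((1349 - (119 - 19)) + 40) + 27*(-1/659) = ((1349 - 1*100) + 40) - 27/659 = ((1349 - 100) + 40) - 27/659 = (1249 + 40) - 27/659 = 1289 - 27/659 = 849424/659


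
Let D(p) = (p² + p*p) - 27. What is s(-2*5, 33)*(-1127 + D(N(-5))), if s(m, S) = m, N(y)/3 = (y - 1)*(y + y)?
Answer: -636460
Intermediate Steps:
N(y) = 6*y*(-1 + y) (N(y) = 3*((y - 1)*(y + y)) = 3*((-1 + y)*(2*y)) = 3*(2*y*(-1 + y)) = 6*y*(-1 + y))
D(p) = -27 + 2*p² (D(p) = (p² + p²) - 27 = 2*p² - 27 = -27 + 2*p²)
s(-2*5, 33)*(-1127 + D(N(-5))) = (-2*5)*(-1127 + (-27 + 2*(6*(-5)*(-1 - 5))²)) = -10*(-1127 + (-27 + 2*(6*(-5)*(-6))²)) = -10*(-1127 + (-27 + 2*180²)) = -10*(-1127 + (-27 + 2*32400)) = -10*(-1127 + (-27 + 64800)) = -10*(-1127 + 64773) = -10*63646 = -636460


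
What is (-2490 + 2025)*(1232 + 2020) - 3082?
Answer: -1515262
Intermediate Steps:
(-2490 + 2025)*(1232 + 2020) - 3082 = -465*3252 - 3082 = -1512180 - 3082 = -1515262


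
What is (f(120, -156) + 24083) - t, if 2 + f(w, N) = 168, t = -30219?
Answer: 54468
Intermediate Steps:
f(w, N) = 166 (f(w, N) = -2 + 168 = 166)
(f(120, -156) + 24083) - t = (166 + 24083) - 1*(-30219) = 24249 + 30219 = 54468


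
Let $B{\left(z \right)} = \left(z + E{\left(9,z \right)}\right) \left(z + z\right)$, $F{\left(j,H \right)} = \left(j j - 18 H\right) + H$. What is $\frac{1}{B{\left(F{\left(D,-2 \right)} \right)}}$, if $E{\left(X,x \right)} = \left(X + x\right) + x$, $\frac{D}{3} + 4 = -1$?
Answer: $\frac{1}{407148} \approx 2.4561 \cdot 10^{-6}$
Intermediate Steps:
$D = -15$ ($D = -12 + 3 \left(-1\right) = -12 - 3 = -15$)
$E{\left(X,x \right)} = X + 2 x$
$F{\left(j,H \right)} = j^{2} - 17 H$ ($F{\left(j,H \right)} = \left(j^{2} - 18 H\right) + H = j^{2} - 17 H$)
$B{\left(z \right)} = 2 z \left(9 + 3 z\right)$ ($B{\left(z \right)} = \left(z + \left(9 + 2 z\right)\right) \left(z + z\right) = \left(9 + 3 z\right) 2 z = 2 z \left(9 + 3 z\right)$)
$\frac{1}{B{\left(F{\left(D,-2 \right)} \right)}} = \frac{1}{6 \left(\left(-15\right)^{2} - -34\right) \left(3 + \left(\left(-15\right)^{2} - -34\right)\right)} = \frac{1}{6 \left(225 + 34\right) \left(3 + \left(225 + 34\right)\right)} = \frac{1}{6 \cdot 259 \left(3 + 259\right)} = \frac{1}{6 \cdot 259 \cdot 262} = \frac{1}{407148}$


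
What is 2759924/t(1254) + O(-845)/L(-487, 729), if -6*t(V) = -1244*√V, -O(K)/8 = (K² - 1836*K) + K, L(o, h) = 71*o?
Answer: 18116800/34577 + 689981*√1254/64999 ≈ 899.86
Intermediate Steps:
O(K) = -8*K² + 14680*K (O(K) = -8*((K² - 1836*K) + K) = -8*(K² - 1835*K) = -8*K² + 14680*K)
t(V) = 622*√V/3 (t(V) = -(-622)*√V/3 = 622*√V/3)
2759924/t(1254) + O(-845)/L(-487, 729) = 2759924/((622*√1254/3)) + (8*(-845)*(1835 - 1*(-845)))/((71*(-487))) = 2759924*(√1254/259996) + (8*(-845)*(1835 + 845))/(-34577) = 689981*√1254/64999 + (8*(-845)*2680)*(-1/34577) = 689981*√1254/64999 - 18116800*(-1/34577) = 689981*√1254/64999 + 18116800/34577 = 18116800/34577 + 689981*√1254/64999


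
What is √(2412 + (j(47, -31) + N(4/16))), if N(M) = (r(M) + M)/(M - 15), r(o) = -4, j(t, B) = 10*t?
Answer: √10033127/59 ≈ 53.687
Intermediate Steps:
N(M) = (-4 + M)/(-15 + M) (N(M) = (-4 + M)/(M - 15) = (-4 + M)/(-15 + M))
√(2412 + (j(47, -31) + N(4/16))) = √(2412 + (10*47 + (-4 + 4/16)/(-15 + 4/16))) = √(2412 + (470 + (-4 + 4*(1/16))/(-15 + 4*(1/16)))) = √(2412 + (470 + (-4 + ¼)/(-15 + ¼))) = √(2412 + (470 - 15/4/(-59/4))) = √(2412 + (470 - 4/59*(-15/4))) = √(2412 + (470 + 15/59)) = √(2412 + 27745/59) = √(170053/59) = √10033127/59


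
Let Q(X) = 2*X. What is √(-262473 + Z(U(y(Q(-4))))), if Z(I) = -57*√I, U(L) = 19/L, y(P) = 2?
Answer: √(-1049892 - 114*√38)/2 ≈ 512.49*I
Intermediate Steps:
√(-262473 + Z(U(y(Q(-4))))) = √(-262473 - 57*√38/2)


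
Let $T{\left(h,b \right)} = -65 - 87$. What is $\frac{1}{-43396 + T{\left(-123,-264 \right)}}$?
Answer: $- \frac{1}{43548} \approx -2.2963 \cdot 10^{-5}$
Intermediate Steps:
$T{\left(h,b \right)} = -152$ ($T{\left(h,b \right)} = -65 - 87 = -152$)
$\frac{1}{-43396 + T{\left(-123,-264 \right)}} = \frac{1}{-43396 - 152} = \frac{1}{-43548} = - \frac{1}{43548}$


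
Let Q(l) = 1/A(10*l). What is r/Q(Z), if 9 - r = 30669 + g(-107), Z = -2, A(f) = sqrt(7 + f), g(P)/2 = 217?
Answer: -31094*I*sqrt(13) ≈ -1.1211e+5*I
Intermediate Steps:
g(P) = 434 (g(P) = 2*217 = 434)
Q(l) = 1/sqrt(7 + 10*l) (Q(l) = 1/(sqrt(7 + 10*l)) = 1/sqrt(7 + 10*l))
r = -31094 (r = 9 - (30669 + 434) = 9 - 1*31103 = 9 - 31103 = -31094)
r/Q(Z) = -31094*sqrt(7 + 10*(-2)) = -31094*sqrt(7 - 20) = -31094*I*sqrt(13)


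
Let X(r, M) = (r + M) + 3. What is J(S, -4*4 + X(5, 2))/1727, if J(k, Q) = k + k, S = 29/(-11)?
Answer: -58/18997 ≈ -0.0030531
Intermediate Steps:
X(r, M) = 3 + M + r (X(r, M) = (M + r) + 3 = 3 + M + r)
S = -29/11 (S = 29*(-1/11) = -29/11 ≈ -2.6364)
J(k, Q) = 2*k
J(S, -4*4 + X(5, 2))/1727 = (2*(-29/11))/1727 = -58/11*1/1727 = -58/18997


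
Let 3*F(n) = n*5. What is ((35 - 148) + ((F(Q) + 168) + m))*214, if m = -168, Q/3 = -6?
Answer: -30602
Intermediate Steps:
Q = -18 (Q = 3*(-6) = -18)
F(n) = 5*n/3 (F(n) = (n*5)/3 = (5*n)/3 = 5*n/3)
((35 - 148) + ((F(Q) + 168) + m))*214 = ((35 - 148) + (((5/3)*(-18) + 168) - 168))*214 = (-113 + ((-30 + 168) - 168))*214 = (-113 + (138 - 168))*214 = (-113 - 30)*214 = -143*214 = -30602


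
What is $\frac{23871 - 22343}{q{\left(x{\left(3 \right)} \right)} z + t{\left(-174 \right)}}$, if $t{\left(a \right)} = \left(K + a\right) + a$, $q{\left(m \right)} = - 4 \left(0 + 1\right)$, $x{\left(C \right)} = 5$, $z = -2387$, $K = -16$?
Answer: $\frac{191}{1148} \approx 0.16638$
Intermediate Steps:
$q{\left(m \right)} = -4$ ($q{\left(m \right)} = \left(-4\right) 1 = -4$)
$t{\left(a \right)} = -16 + 2 a$ ($t{\left(a \right)} = \left(-16 + a\right) + a = -16 + 2 a$)
$\frac{23871 - 22343}{q{\left(x{\left(3 \right)} \right)} z + t{\left(-174 \right)}} = \frac{23871 - 22343}{\left(-4\right) \left(-2387\right) + \left(-16 + 2 \left(-174\right)\right)} = \frac{1528}{9548 - 364} = \frac{1528}{9184} = 1528 \cdot \frac{1}{9184} = \frac{191}{1148}$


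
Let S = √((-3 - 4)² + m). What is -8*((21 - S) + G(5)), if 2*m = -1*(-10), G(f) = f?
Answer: -208 + 24*√6 ≈ -149.21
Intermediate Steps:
m = 5 (m = (-1*(-10))/2 = (½)*10 = 5)
S = 3*√6 (S = √((-3 - 4)² + 5) = √((-7)² + 5) = √(49 + 5) = √54 = 3*√6 ≈ 7.3485)
-8*((21 - S) + G(5)) = -8*((21 - 3*√6) + 5) = -8*(26 - 3*√6) = -208 + 24*√6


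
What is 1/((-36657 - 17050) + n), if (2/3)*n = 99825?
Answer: 2/192061 ≈ 1.0413e-5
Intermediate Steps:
n = 299475/2 (n = (3/2)*99825 = 299475/2 ≈ 1.4974e+5)
1/((-36657 - 17050) + n) = 1/((-36657 - 17050) + 299475/2) = 1/(-53707 + 299475/2) = 1/(192061/2) = 2/192061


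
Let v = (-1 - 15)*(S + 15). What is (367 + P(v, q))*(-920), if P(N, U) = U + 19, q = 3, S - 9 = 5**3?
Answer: -357880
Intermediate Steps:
S = 134 (S = 9 + 5**3 = 9 + 125 = 134)
v = -2384 (v = (-1 - 15)*(134 + 15) = -16*149 = -2384)
P(N, U) = 19 + U
(367 + P(v, q))*(-920) = (367 + (19 + 3))*(-920) = (367 + 22)*(-920) = 389*(-920) = -357880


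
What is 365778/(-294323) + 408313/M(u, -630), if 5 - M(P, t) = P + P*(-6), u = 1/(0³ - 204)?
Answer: 24515513783526/298737845 ≈ 82064.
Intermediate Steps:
u = -1/204 (u = 1/(0 - 204) = 1/(-204) = -1/204 ≈ -0.0049020)
M(P, t) = 5 + 5*P (M(P, t) = 5 - (P + P*(-6)) = 5 - (P - 6*P) = 5 - (-5)*P = 5 + 5*P)
365778/(-294323) + 408313/M(u, -630) = 365778/(-294323) + 408313/(5 + 5*(-1/204)) = 365778*(-1/294323) + 408313/(5 - 5/204) = -365778/294323 + 408313/(1015/204) = -365778/294323 + 408313*(204/1015) = -365778/294323 + 83295852/1015 = 24515513783526/298737845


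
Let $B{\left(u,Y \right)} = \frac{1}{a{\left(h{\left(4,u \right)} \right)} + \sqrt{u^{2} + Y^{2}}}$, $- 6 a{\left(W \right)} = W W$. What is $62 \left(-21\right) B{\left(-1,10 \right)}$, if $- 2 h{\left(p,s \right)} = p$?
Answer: $- \frac{7812}{905} - \frac{11718 \sqrt{101}}{905} \approx -138.76$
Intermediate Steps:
$h{\left(p,s \right)} = - \frac{p}{2}$
$a{\left(W \right)} = - \frac{W^{2}}{6}$ ($a{\left(W \right)} = - \frac{W W}{6} = - \frac{W^{2}}{6}$)
$B{\left(u,Y \right)} = \frac{1}{- \frac{2}{3} + \sqrt{Y^{2} + u^{2}}}$ ($B{\left(u,Y \right)} = \frac{1}{- \frac{\left(\left(- \frac{1}{2}\right) 4\right)^{2}}{6} + \sqrt{u^{2} + Y^{2}}} = \frac{1}{- \frac{\left(-2\right)^{2}}{6} + \sqrt{Y^{2} + u^{2}}} = \frac{1}{\left(- \frac{1}{6}\right) 4 + \sqrt{Y^{2} + u^{2}}} = \frac{1}{- \frac{2}{3} + \sqrt{Y^{2} + u^{2}}}$)
$62 \left(-21\right) B{\left(-1,10 \right)} = 62 \left(-21\right) \frac{3}{-2 + 3 \sqrt{10^{2} + \left(-1\right)^{2}}} = - 1302 \frac{3}{-2 + 3 \sqrt{100 + 1}} = - 1302 \frac{3}{-2 + 3 \sqrt{101}} = - \frac{3906}{-2 + 3 \sqrt{101}}$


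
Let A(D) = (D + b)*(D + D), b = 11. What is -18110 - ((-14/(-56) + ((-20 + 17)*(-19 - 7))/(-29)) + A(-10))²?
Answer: -250463769/13456 ≈ -18614.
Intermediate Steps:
A(D) = 2*D*(11 + D) (A(D) = (D + 11)*(D + D) = (11 + D)*(2*D) = 2*D*(11 + D))
-18110 - ((-14/(-56) + ((-20 + 17)*(-19 - 7))/(-29)) + A(-10))² = -18110 - ((-14/(-56) + ((-20 + 17)*(-19 - 7))/(-29)) + 2*(-10)*(11 - 10))² = -18110 - ((-14*(-1/56) - 3*(-26)*(-1/29)) + 2*(-10)*1)² = -18110 - ((¼ + 78*(-1/29)) - 20)² = -18110 - ((¼ - 78/29) - 20)² = -18110 - (-283/116 - 20)² = -18110 - (-2603/116)² = -18110 - 1*6775609/13456 = -18110 - 6775609/13456 = -250463769/13456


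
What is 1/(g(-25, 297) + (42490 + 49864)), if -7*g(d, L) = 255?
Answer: 7/646223 ≈ 1.0832e-5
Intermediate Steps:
g(d, L) = -255/7 (g(d, L) = -⅐*255 = -255/7)
1/(g(-25, 297) + (42490 + 49864)) = 1/(-255/7 + (42490 + 49864)) = 1/(-255/7 + 92354) = 1/(646223/7) = 7/646223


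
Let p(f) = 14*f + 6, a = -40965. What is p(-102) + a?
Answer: -42387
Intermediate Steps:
p(f) = 6 + 14*f
p(-102) + a = (6 + 14*(-102)) - 40965 = (6 - 1428) - 40965 = -1422 - 40965 = -42387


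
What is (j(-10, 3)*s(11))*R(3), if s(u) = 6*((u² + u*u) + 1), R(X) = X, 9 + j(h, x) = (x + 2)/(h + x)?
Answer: -297432/7 ≈ -42490.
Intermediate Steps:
j(h, x) = -9 + (2 + x)/(h + x) (j(h, x) = -9 + (x + 2)/(h + x) = -9 + (2 + x)/(h + x))
s(u) = 6 + 12*u² (s(u) = 6*((u² + u²) + 1) = 6*(2*u² + 1) = 6*(1 + 2*u²) = 6 + 12*u²)
(j(-10, 3)*s(11))*R(3) = (((2 - 9*(-10) - 8*3)/(-10 + 3))*(6 + 12*11²))*3 = (((2 + 90 - 24)/(-7))*(6 + 12*121))*3 = ((-⅐*68)*(6 + 1452))*3 = -68/7*1458*3 = -99144/7*3 = -297432/7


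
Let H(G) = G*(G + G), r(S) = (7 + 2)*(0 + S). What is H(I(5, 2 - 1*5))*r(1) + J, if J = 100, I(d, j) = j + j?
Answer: 748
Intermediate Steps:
r(S) = 9*S
I(d, j) = 2*j
H(G) = 2*G² (H(G) = G*(2*G) = 2*G²)
H(I(5, 2 - 1*5))*r(1) + J = (2*(2*(2 - 1*5))²)*(9*1) + 100 = (2*(2*(2 - 5))²)*9 + 100 = (2*(2*(-3))²)*9 + 100 = (2*(-6)²)*9 + 100 = (2*36)*9 + 100 = 72*9 + 100 = 648 + 100 = 748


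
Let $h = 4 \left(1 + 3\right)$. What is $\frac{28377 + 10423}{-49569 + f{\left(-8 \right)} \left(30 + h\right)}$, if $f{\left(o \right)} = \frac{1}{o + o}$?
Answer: $- \frac{12416}{15863} \approx -0.7827$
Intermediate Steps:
$f{\left(o \right)} = \frac{1}{2 o}$
$h = 16$ ($h = 4 \cdot 4 = 16$)
$\frac{28377 + 10423}{-49569 + f{\left(-8 \right)} \left(30 + h\right)} = \frac{28377 + 10423}{-49569 + \frac{1}{2 \left(-8\right)} \left(30 + 16\right)} = \frac{38800}{-49569 + \frac{1}{2} \left(- \frac{1}{8}\right) 46} = \frac{38800}{-49569 - \frac{23}{8}} = \frac{38800}{- \frac{396575}{8}} = 38800 \left(- \frac{8}{396575}\right) = - \frac{12416}{15863}$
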